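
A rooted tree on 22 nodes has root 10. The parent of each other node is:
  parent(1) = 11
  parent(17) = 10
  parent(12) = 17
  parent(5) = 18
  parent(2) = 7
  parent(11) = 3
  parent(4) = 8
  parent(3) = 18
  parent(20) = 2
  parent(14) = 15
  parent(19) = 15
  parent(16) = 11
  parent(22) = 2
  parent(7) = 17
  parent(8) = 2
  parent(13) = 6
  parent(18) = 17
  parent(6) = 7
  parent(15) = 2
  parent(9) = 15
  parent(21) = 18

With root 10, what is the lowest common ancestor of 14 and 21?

17

Ancestors of 14 (toward the root): 14, 15, 2, 7, 17, 10.
Ancestors of 21: 21, 18, 17, 10.
The deepest node appearing in both lists is 17.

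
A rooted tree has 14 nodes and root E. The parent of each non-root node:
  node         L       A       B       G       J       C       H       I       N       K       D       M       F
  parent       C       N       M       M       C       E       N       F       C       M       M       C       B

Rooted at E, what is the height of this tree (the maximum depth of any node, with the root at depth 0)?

5

The longest root-to-leaf path is E–C–M–B–F–I (5 edges).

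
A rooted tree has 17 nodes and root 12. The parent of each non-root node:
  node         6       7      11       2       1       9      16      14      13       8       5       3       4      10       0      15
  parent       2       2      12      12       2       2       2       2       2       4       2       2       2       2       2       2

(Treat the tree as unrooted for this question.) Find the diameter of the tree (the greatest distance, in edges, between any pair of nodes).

4

BFS from 11 reaches 8 last, at distance 4; BFS from 8 confirms no node is farther.
Path: 11-12-2-4-8.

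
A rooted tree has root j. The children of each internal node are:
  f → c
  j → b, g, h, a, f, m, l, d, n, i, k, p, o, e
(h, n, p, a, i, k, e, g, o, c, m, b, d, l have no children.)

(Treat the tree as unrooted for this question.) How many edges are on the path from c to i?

3

c–f–j–i: 3 edges.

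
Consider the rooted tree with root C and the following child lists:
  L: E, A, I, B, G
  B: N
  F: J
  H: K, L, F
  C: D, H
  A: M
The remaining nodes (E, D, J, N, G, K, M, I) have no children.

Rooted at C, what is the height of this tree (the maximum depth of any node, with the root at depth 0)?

4

The longest root-to-leaf path is C → H → L → A → M (4 edges).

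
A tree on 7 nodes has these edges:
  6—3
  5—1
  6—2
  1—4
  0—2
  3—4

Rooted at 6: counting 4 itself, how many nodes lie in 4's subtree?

3

4's subtree: {4, 1, 5}, size 3.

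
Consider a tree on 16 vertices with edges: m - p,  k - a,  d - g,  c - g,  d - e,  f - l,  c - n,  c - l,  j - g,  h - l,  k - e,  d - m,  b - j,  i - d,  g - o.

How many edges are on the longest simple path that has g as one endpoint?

4

A farthest node from g is a.
The path g-d-e-k-a has 4 edges.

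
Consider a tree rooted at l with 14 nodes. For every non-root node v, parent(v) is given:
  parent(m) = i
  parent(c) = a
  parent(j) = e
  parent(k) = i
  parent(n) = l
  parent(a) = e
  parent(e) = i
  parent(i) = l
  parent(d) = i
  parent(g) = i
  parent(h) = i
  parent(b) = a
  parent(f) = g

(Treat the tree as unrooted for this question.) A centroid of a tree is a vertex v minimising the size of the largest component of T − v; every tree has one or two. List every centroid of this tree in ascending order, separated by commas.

i

Removing i splits the tree into components of sizes 5, 2, 2, 1, 1, 1, 1; the largest is 5 ≤ ⌊14/2⌋ = 7.
No neighbour of i does as well, so i is the unique centroid.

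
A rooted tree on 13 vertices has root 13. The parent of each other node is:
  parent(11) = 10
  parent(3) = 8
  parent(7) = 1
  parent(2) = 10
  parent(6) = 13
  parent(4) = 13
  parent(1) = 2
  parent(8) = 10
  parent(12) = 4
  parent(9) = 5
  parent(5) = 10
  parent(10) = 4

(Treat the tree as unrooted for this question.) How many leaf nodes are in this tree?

6

Exactly 6 nodes have a single neighbour: 3, 6, 7, 9, 11, 12.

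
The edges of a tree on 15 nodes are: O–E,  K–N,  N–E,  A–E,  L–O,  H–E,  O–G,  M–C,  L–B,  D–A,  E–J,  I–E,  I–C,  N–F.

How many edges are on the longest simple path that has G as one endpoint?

The node farthest from G is M, via G – O – E – I – C – M — 5 edges.

5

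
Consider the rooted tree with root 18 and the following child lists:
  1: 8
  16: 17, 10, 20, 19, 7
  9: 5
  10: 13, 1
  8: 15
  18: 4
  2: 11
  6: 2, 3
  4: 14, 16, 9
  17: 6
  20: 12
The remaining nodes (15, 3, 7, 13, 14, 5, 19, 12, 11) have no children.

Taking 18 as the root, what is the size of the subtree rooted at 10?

5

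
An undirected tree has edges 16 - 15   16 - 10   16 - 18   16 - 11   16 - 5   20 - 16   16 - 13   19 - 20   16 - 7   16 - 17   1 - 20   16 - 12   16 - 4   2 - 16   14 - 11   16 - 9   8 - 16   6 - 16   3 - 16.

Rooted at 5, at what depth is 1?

Path from 5 to 1: 5 – 16 – 20 – 1, which has 3 edges.

3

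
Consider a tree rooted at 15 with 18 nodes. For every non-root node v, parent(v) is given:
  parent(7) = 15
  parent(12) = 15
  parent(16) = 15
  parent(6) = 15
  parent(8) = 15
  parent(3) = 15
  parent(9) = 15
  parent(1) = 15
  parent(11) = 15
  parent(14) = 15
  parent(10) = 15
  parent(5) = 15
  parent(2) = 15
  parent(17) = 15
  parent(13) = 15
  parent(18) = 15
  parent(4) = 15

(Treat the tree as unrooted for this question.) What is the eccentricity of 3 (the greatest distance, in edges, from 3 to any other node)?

Distances from 3 peak at 2, attained at 6 (14, 2, 4, 1, 9, 8, 10, 11, 7, 16, 5, 12, 13, 18, 17 also at distance 2).
3–15–6

2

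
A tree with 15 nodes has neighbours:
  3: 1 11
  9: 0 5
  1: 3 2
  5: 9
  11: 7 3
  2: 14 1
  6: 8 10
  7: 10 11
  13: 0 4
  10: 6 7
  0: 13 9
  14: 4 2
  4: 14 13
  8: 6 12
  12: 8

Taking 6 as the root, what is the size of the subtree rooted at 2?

7

Descendants of 2 (including itself): 2, 14, 4, 13, 0, 9, 5. That's 7.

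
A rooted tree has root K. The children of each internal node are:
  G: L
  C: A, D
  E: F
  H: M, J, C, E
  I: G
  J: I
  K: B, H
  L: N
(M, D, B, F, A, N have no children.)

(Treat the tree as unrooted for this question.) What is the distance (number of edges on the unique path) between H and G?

3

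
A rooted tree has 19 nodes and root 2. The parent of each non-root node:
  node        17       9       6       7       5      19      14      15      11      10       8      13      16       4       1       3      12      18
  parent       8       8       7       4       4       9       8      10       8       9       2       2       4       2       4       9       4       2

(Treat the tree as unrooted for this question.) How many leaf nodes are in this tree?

13

The leaves are 1, 3, 5, 6, 11, 12, 13, 14, 15, 16, 17, 18, 19.
That is 13 leaves.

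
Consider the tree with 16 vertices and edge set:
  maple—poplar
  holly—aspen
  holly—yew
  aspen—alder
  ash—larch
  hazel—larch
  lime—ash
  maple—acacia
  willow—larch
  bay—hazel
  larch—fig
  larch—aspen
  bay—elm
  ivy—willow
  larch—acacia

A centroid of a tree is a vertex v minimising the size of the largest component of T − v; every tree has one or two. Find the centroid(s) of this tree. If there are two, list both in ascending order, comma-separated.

larch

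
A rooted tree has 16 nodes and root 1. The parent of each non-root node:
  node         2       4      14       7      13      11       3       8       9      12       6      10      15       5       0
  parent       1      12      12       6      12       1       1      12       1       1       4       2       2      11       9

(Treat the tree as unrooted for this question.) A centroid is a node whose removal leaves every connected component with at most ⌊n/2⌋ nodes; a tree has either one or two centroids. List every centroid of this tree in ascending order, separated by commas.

1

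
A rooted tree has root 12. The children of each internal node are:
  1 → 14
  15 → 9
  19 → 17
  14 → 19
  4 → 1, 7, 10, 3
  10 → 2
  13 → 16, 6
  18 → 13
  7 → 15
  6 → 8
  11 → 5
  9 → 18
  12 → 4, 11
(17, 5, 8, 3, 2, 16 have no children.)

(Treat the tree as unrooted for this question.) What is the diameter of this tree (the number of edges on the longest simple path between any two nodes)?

11

Starting from 8, a farthest node is 17 at distance 11.
One longest path: 8 – 6 – 13 – 18 – 9 – 15 – 7 – 4 – 1 – 14 – 19 – 17.
So the diameter is 11.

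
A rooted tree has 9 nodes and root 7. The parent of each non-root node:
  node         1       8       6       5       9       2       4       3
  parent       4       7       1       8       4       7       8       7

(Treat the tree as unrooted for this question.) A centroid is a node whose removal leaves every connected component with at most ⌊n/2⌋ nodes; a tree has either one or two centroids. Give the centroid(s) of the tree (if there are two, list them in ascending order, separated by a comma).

Delete 8: the remaining components have sizes 4, 3, 1. Max 4 ≤ 4, so 8 is a centroid.
No neighbour of 8 does as well, so 8 is the unique centroid.

8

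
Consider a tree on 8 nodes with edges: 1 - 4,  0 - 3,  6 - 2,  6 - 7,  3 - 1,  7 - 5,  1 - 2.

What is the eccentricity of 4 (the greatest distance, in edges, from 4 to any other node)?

Distances from 4 peak at 5, attained at 5.
4-1-2-6-7-5

5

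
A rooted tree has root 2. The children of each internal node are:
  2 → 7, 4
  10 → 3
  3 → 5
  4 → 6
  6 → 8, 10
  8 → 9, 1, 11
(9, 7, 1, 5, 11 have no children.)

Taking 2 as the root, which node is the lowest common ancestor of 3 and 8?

6

3's ancestor chain is 3, 10, 6, 4, 2 and 8's is 8, 6, 4, 2; they first meet at 6.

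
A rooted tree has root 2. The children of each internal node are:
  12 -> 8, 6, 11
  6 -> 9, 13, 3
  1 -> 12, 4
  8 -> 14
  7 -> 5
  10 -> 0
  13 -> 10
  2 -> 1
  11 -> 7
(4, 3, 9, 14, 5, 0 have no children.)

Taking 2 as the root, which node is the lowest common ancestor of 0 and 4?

1

Ancestors of 0 (toward the root): 0, 10, 13, 6, 12, 1, 2.
Ancestors of 4: 4, 1, 2.
The deepest node appearing in both lists is 1.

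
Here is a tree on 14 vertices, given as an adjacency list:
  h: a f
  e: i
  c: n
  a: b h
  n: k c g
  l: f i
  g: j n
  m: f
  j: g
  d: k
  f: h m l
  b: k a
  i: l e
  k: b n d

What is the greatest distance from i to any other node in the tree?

Distances from i peak at 9, attained at j.
i – l – f – h – a – b – k – n – g – j

9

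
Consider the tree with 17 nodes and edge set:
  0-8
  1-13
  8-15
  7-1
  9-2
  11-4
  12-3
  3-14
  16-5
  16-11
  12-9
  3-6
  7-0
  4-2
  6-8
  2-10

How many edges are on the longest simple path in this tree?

13

Starting from 13, a farthest node is 5 at distance 13.
One longest path: 13 – 1 – 7 – 0 – 8 – 6 – 3 – 12 – 9 – 2 – 4 – 11 – 16 – 5.
So the diameter is 13.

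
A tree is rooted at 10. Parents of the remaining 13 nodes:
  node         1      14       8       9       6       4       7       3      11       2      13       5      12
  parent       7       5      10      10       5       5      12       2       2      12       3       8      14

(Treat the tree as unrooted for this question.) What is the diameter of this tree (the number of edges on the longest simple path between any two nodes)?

BFS from 13 reaches 9 last, at distance 8; BFS from 9 confirms no node is farther.
Path: 13-3-2-12-14-5-8-10-9.

8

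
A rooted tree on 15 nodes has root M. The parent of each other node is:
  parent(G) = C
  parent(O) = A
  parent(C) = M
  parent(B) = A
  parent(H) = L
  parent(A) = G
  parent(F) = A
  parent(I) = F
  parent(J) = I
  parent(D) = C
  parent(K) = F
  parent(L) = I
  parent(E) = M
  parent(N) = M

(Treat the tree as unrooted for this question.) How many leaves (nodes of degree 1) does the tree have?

Exactly 8 nodes have a single neighbour: B, D, E, H, J, K, N, O.

8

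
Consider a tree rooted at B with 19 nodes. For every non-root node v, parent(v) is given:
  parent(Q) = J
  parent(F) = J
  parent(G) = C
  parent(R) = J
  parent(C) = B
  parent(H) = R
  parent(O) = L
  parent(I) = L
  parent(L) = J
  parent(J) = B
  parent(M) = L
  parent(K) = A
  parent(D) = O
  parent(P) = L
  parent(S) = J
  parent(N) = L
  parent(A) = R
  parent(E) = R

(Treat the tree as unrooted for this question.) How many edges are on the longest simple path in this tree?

6

Starting from K, a farthest node is D at distance 6.
One longest path: K–A–R–J–L–O–D.
So the diameter is 6.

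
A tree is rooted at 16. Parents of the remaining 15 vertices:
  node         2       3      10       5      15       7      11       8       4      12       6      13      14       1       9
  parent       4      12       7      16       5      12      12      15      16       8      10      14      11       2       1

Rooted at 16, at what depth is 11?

5

16–5–15–8–12–11 — 5 edges.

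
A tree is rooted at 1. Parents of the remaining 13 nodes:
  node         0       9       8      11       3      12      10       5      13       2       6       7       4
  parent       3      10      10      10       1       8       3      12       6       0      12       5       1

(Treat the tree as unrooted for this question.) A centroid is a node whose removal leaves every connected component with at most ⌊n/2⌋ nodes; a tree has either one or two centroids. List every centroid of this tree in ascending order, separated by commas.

Delete 10: the remaining components have sizes 6, 5, 1, 1. Max 6 ≤ 7, so 10 is a centroid.
Every other node leaves some component of size > 7, so the centroid is unique.

10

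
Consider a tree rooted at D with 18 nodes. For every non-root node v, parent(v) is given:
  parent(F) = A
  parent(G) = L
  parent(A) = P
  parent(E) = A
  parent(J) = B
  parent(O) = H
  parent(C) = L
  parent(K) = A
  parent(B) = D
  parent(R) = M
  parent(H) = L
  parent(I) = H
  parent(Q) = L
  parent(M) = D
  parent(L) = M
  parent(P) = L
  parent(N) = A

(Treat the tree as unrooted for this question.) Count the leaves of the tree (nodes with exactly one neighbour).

Degree-1 nodes: C, E, F, G, I, J, K, N, O, Q, R — 11 of them.

11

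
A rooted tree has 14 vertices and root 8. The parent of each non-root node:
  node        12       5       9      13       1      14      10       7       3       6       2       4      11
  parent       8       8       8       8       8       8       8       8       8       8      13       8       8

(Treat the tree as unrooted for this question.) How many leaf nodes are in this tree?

12

Exactly 12 nodes have a single neighbour: 1, 2, 3, 4, 5, 6, 7, 9, 10, 11, 12, 14.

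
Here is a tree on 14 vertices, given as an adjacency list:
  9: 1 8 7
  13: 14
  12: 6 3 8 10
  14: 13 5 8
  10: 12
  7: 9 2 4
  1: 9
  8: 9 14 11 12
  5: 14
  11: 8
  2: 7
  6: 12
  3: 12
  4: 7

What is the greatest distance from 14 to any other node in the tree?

4

Distances from 14 peak at 4, attained at 2 (4 also at distance 4).
14–8–9–7–2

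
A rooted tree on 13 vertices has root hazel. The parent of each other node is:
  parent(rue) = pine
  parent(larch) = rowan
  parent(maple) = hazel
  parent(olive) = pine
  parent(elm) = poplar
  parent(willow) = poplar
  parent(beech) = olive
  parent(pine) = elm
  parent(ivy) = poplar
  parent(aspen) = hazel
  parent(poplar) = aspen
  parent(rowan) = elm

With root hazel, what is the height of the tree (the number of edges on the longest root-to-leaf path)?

A deepest node is beech, reached by hazel – aspen – poplar – elm – pine – olive – beech.
That path has 6 edges, so the height is 6.

6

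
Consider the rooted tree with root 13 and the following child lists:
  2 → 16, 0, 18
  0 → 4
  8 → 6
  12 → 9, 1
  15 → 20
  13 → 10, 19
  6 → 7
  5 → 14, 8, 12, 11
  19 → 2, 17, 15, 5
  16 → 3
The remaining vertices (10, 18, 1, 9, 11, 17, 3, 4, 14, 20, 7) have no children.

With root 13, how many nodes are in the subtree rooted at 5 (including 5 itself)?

5's subtree: {5, 8, 11, 12, 14, 6, 9, 1, 7}, size 9.

9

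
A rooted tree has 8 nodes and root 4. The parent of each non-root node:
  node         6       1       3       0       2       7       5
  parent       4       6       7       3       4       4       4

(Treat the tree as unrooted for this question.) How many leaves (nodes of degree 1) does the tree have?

4

The leaves are 0, 1, 2, 5.
That is 4 leaves.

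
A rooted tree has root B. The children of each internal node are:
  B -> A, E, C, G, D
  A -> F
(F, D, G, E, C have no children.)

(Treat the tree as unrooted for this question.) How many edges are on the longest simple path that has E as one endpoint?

3

Distances from E peak at 3, attained at F.
E – B – A – F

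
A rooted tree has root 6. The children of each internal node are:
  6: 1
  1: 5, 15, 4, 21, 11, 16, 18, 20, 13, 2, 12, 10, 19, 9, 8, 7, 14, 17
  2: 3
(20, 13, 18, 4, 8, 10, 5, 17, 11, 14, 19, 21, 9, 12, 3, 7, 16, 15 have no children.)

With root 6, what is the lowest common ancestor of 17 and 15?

Path 17→root: 17 1 6; path 15→root: 15 1 6.
First common node: 1.

1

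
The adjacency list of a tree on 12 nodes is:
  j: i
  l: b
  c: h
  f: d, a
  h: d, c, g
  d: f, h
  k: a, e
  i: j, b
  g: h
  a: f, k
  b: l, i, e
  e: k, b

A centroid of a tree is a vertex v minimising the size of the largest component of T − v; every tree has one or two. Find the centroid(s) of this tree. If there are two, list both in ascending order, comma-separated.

a, k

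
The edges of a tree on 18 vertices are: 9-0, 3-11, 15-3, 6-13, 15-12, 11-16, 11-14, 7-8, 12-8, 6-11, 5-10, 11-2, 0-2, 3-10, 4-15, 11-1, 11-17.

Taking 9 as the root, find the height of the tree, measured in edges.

8

7 sits deepest: 9 – 0 – 2 – 11 – 3 – 15 – 12 – 8 – 7 — 8 edges from the root.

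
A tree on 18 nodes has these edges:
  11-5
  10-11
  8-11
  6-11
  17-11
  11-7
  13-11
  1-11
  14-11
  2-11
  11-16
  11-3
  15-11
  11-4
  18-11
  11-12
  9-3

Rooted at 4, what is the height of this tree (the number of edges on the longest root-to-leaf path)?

9 sits deepest: 4–11–3–9 — 3 edges from the root.

3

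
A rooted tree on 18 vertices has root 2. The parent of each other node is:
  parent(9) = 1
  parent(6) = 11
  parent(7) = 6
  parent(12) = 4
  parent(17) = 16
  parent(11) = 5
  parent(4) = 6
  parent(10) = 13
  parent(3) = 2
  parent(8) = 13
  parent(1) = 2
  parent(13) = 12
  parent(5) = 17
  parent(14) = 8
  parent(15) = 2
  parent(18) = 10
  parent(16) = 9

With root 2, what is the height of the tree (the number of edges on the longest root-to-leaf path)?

12

14 sits deepest: 2–1–9–16–17–5–11–6–4–12–13–8–14 — 12 edges from the root.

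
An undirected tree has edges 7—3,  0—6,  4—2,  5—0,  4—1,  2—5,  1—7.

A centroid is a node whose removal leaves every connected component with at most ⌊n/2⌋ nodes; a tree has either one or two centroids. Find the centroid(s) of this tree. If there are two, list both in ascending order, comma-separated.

2, 4

Delete 4: the remaining components have sizes 4, 3. Max 4 ≤ 4, so 4 is a centroid.
2 is adjacent to 4 and is also a centroid (the largest component after removing it is likewise 4).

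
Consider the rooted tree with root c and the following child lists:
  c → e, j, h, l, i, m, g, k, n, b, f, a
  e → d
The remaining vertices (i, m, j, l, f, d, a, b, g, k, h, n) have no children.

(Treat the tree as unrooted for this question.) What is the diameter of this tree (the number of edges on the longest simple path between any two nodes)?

3

A longest path is d-e-c-k, with 3 edges.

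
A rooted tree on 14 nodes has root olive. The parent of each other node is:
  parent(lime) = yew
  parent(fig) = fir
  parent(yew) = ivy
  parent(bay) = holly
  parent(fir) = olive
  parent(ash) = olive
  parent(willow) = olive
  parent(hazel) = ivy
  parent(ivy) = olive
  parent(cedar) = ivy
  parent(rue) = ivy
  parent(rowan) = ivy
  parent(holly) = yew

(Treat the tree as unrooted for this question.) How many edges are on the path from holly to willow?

The path is holly–yew–ivy–olive–willow, which has 4 edges.

4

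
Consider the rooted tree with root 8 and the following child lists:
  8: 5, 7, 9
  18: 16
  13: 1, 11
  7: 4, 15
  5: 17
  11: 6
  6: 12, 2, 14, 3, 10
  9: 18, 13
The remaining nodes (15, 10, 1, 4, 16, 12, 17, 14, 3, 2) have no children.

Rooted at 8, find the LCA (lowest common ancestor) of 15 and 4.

15's ancestor chain is 15, 7, 8 and 4's is 4, 7, 8; they first meet at 7.

7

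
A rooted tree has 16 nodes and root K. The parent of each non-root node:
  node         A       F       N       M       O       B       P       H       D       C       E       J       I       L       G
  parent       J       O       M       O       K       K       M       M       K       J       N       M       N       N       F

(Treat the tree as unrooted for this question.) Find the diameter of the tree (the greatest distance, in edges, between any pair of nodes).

5

A longest path is G – F – O – M – N – E, with 5 edges.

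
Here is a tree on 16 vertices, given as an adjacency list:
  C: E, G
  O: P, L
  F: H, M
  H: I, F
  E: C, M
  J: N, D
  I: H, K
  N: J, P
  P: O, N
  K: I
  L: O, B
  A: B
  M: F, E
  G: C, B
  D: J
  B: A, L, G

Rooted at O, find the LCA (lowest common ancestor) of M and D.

Ancestors of M (toward the root): M, E, C, G, B, L, O.
Ancestors of D: D, J, N, P, O.
The deepest node appearing in both lists is O.

O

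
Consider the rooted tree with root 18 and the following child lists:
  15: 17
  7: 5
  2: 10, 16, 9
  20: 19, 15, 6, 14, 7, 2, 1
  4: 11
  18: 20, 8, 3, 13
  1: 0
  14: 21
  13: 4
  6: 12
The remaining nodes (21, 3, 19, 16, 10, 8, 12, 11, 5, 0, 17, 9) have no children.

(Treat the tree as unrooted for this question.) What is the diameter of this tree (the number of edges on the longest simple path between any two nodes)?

6

A longest path is 11 – 4 – 13 – 18 – 20 – 6 – 12, with 6 edges.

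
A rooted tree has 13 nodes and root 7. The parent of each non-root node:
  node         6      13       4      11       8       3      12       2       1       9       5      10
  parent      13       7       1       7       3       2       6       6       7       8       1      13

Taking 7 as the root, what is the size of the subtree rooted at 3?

3

The subtree rooted at 3 contains: 3, 8, 9 — 3 nodes.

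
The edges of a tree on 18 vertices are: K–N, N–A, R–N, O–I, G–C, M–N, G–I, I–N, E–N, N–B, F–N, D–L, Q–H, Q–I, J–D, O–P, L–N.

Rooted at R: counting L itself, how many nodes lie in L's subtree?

3

Descendants of L (including itself): L, D, J. That's 3.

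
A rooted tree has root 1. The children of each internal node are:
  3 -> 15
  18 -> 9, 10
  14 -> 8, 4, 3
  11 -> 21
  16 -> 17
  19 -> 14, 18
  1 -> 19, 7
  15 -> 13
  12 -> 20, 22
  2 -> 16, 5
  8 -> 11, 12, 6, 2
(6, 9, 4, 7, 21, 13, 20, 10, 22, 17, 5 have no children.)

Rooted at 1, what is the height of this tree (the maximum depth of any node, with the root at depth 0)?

The longest root-to-leaf path is 1 → 19 → 14 → 8 → 2 → 16 → 17 (6 edges).

6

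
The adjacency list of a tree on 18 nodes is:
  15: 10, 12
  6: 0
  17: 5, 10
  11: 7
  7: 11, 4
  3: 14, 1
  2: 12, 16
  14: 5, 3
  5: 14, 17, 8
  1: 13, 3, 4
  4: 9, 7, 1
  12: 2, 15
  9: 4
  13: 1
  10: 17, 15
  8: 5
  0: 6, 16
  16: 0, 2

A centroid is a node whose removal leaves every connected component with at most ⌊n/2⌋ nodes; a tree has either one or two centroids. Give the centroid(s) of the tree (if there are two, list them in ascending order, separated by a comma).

If 5 is removed the pieces have sizes 8, 8, 1, all ≤ ⌊18/2⌋ = 9.
Every other node leaves some component of size > 9, so the centroid is unique.

5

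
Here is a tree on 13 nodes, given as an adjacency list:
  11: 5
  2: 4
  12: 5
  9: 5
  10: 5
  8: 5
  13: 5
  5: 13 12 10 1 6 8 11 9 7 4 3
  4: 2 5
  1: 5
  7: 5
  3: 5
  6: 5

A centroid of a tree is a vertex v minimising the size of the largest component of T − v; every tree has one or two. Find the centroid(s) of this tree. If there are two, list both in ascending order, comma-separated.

Delete 5: the remaining components have sizes 2, 1, 1, 1, 1, 1, 1, 1, 1, 1, 1. Max 2 ≤ 6, so 5 is a centroid.
No neighbour of 5 does as well, so 5 is the unique centroid.

5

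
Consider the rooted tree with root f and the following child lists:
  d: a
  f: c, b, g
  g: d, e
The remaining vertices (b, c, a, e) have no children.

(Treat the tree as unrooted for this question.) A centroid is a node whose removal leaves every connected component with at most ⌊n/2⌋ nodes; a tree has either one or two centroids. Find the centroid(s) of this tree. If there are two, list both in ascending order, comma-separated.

g

If g is removed the pieces have sizes 3, 2, 1, all ≤ ⌊7/2⌋ = 3.
No neighbour of g does as well, so g is the unique centroid.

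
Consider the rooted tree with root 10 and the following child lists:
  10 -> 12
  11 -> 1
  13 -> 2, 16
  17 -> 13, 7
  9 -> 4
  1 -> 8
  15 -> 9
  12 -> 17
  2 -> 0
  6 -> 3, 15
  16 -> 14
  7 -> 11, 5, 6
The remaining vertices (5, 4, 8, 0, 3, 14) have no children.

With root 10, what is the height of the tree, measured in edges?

7

4 sits deepest: 10-12-17-7-6-15-9-4 — 7 edges from the root.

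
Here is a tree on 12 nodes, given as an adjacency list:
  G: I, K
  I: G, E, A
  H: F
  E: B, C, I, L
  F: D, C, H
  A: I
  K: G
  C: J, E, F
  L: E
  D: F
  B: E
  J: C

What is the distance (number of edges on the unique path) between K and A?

3

K–G–I–A: 3 edges.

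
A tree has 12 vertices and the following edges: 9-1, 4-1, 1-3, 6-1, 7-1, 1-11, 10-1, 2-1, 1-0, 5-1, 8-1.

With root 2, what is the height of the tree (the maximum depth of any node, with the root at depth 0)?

2

A deepest node is 10, reached by 2 → 1 → 10.
That path has 2 edges, so the height is 2.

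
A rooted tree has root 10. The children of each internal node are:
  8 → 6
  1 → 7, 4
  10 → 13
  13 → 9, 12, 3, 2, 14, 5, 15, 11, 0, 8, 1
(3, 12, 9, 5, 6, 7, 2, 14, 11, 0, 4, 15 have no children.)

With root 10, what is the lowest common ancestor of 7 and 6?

13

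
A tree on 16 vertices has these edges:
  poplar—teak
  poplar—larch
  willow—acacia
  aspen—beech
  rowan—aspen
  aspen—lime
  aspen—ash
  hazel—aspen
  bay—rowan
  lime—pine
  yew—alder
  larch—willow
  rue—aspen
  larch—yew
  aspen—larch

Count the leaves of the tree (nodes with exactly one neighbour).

9

The leaves are acacia, alder, ash, bay, beech, hazel, pine, rue, teak.
That is 9 leaves.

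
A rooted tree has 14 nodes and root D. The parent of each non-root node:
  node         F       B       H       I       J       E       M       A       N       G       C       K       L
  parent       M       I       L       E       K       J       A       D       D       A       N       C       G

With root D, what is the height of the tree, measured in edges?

7

The longest root-to-leaf path is D – N – C – K – J – E – I – B (7 edges).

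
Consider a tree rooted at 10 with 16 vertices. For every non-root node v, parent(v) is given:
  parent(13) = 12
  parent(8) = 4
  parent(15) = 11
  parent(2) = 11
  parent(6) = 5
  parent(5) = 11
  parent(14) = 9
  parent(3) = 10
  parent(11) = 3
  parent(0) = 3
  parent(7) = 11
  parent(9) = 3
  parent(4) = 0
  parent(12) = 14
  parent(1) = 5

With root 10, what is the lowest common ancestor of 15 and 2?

11

Path 15→root: 15 11 3 10; path 2→root: 2 11 3 10.
First common node: 11.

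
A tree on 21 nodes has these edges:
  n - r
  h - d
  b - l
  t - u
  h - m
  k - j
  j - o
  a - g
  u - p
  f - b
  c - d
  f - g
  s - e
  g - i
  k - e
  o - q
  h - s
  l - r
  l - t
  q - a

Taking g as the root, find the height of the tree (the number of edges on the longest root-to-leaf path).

10

A deepest node is c, reached by g-a-q-o-j-k-e-s-h-d-c.
That path has 10 edges, so the height is 10.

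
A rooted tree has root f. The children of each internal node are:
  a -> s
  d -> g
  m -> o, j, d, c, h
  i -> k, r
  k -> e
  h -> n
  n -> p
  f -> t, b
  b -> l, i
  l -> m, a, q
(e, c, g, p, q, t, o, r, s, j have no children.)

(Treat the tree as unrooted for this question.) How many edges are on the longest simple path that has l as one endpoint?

The node farthest from l is p (e also at distance 4), via l-m-h-n-p — 4 edges.

4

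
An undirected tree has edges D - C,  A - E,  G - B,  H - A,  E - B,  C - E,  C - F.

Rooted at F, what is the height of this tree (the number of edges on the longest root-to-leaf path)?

G sits deepest: F-C-E-B-G — 4 edges from the root.

4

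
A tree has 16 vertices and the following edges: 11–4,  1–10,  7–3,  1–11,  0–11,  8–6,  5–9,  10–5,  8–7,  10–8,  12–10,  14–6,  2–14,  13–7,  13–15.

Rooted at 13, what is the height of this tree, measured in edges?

A deepest node is 4, reached by 13-7-8-10-1-11-4.
That path has 6 edges, so the height is 6.

6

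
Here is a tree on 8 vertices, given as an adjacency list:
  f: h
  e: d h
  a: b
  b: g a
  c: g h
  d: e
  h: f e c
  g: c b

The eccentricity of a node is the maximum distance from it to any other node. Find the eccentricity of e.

A farthest node from e is a.
The path e-h-c-g-b-a has 5 edges.

5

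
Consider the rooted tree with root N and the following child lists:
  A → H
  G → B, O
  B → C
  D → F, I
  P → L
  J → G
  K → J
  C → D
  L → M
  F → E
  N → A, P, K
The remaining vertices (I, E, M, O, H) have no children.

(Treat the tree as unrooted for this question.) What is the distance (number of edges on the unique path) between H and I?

9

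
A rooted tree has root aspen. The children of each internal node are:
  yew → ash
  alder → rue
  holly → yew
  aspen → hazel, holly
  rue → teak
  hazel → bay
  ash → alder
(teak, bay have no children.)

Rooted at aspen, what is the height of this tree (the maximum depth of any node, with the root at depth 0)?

A deepest node is teak, reached by aspen–holly–yew–ash–alder–rue–teak.
That path has 6 edges, so the height is 6.

6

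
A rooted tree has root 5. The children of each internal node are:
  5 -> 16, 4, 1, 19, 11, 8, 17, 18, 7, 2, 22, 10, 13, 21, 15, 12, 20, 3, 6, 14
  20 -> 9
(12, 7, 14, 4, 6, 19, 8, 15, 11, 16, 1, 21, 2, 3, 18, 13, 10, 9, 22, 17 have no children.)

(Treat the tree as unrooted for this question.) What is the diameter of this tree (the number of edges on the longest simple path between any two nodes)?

3

Starting from 9, a farthest node is 2 at distance 3.
One longest path: 9–20–5–2.
So the diameter is 3.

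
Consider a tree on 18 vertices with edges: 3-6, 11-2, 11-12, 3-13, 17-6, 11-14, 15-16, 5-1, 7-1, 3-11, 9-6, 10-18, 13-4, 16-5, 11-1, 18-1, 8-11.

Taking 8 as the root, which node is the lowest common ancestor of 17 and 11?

11

Path 17→root: 17 6 3 11 8; path 11→root: 11 8.
First common node: 11.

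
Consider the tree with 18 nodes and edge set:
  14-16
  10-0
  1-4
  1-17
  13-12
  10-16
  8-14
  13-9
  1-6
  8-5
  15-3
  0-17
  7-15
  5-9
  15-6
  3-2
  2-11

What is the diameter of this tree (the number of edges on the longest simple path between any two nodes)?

15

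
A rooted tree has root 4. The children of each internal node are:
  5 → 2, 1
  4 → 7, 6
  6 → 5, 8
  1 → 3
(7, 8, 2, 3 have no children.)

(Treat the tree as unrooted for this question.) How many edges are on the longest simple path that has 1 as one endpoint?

4

Distances from 1 peak at 4, attained at 7.
1–5–6–4–7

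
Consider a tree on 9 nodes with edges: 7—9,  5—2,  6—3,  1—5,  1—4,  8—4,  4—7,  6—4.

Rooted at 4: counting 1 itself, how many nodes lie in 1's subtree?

The subtree rooted at 1 contains: 1, 5, 2 — 3 nodes.

3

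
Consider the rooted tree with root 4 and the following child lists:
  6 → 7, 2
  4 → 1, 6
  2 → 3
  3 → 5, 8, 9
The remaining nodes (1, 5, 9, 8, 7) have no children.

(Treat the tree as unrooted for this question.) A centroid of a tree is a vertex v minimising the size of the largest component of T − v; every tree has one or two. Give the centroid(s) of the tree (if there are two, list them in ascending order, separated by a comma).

2

Delete 2: the remaining components have sizes 4, 4. Max 4 ≤ 4, so 2 is a centroid.
Every other node leaves some component of size > 4, so the centroid is unique.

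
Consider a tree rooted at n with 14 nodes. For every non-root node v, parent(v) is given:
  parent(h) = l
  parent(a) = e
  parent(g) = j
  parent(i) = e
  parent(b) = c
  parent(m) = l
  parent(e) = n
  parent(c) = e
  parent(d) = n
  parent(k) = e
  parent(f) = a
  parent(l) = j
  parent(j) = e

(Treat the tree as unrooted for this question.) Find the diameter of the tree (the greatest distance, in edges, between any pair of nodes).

5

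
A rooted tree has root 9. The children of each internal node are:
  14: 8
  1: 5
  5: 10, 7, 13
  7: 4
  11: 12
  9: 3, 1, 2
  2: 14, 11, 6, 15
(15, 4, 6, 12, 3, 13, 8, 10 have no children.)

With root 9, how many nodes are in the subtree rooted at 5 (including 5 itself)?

5's subtree: {5, 10, 13, 7, 4}, size 5.

5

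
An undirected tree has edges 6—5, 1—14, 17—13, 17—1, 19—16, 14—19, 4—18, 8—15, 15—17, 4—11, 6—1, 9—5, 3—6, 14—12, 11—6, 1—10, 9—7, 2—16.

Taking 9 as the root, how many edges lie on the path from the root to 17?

Path from 9 to 17: 9 – 5 – 6 – 1 – 17, which has 4 edges.

4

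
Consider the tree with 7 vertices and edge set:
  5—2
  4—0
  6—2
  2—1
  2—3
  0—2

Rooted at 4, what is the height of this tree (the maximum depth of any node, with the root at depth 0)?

3

1 sits deepest: 4 → 0 → 2 → 1 — 3 edges from the root.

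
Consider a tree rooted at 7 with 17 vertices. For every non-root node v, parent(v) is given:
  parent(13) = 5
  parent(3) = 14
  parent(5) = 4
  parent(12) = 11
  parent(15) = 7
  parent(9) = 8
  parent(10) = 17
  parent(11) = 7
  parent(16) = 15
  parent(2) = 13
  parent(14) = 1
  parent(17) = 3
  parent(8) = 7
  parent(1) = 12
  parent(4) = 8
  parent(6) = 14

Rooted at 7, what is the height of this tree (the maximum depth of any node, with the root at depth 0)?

7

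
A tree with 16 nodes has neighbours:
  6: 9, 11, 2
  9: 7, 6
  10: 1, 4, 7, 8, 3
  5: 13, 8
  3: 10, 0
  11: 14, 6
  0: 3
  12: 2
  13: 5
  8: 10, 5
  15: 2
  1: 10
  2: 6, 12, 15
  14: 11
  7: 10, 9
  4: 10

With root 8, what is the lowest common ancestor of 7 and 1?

10

Ancestors of 7 (toward the root): 7, 10, 8.
Ancestors of 1: 1, 10, 8.
The deepest node appearing in both lists is 10.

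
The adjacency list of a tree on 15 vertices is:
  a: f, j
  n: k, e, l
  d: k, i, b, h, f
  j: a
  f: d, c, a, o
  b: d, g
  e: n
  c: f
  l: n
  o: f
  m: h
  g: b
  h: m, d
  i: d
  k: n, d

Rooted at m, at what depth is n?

m → h → d → k → n — 4 edges.

4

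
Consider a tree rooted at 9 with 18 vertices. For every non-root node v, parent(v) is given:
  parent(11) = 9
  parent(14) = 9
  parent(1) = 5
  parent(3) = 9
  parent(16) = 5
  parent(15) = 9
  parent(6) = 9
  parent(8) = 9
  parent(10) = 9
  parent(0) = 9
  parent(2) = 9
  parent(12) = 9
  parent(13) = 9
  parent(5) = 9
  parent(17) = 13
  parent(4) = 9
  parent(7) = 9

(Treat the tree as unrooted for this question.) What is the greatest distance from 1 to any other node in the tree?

4

The node farthest from 1 is 17, via 1–5–9–13–17 — 4 edges.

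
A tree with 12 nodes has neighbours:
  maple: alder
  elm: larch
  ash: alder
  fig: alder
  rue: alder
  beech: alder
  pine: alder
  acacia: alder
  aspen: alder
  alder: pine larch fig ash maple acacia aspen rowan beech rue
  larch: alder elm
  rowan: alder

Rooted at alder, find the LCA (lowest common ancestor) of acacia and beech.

Path acacia→root: acacia alder; path beech→root: beech alder.
First common node: alder.

alder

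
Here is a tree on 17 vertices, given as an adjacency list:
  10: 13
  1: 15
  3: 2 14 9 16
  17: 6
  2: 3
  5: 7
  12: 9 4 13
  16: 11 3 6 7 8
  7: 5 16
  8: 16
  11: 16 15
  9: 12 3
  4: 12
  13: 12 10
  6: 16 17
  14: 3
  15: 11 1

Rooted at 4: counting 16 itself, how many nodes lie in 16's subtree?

9

Descendants of 16 (including itself): 16, 8, 7, 11, 6, 5, 15, 17, 1. That's 9.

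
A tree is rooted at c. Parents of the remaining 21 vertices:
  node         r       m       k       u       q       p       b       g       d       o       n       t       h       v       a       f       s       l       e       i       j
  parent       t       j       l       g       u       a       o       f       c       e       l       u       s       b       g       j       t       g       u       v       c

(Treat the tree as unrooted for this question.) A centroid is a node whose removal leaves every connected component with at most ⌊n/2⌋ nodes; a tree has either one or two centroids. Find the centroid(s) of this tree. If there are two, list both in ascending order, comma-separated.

g, u

Delete g: the remaining components have sizes 11, 5, 3, 2. Max 11 ≤ 11, so g is a centroid.
Its neighbour u also leaves a largest component of size 11, so both are centroids.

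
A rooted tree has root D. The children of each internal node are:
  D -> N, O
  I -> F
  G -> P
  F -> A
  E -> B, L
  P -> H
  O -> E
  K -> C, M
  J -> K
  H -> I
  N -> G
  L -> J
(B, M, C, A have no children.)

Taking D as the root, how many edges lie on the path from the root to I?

5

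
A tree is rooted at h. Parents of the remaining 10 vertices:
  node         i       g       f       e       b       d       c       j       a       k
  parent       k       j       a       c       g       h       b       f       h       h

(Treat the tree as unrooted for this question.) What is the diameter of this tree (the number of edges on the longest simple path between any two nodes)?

A longest path is e – c – b – g – j – f – a – h – k – i, with 9 edges.

9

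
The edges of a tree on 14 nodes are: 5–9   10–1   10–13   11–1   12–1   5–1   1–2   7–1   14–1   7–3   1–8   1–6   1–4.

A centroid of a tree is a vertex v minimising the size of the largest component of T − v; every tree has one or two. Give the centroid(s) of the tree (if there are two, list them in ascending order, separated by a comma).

Removing 1 splits the tree into components of sizes 2, 2, 2, 1, 1, 1, 1, 1, 1, 1; the largest is 2 ≤ ⌊14/2⌋ = 7.
No neighbour of 1 does as well, so 1 is the unique centroid.

1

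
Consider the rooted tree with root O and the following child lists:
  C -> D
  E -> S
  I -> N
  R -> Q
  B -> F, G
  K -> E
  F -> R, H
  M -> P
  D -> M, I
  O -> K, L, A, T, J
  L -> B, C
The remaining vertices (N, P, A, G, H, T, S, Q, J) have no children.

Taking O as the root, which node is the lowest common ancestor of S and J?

O

S's ancestor chain is S, E, K, O and J's is J, O; they first meet at O.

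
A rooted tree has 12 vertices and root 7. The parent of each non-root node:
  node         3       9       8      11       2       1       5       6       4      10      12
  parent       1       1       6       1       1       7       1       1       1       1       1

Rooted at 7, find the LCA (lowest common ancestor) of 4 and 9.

1

Path 4→root: 4 1 7; path 9→root: 9 1 7.
First common node: 1.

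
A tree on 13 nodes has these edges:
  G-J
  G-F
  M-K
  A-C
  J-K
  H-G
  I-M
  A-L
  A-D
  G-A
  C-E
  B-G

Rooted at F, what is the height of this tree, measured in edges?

5

A deepest node is I, reached by F → G → J → K → M → I.
That path has 5 edges, so the height is 5.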